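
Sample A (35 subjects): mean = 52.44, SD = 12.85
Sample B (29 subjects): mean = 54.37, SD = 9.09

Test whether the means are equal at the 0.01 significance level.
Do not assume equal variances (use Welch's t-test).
Welch's two-sample t-test:
H₀: μ₁ = μ₂
H₁: μ₁ ≠ μ₂
s₁²/n₁ = 12.85²/35 = 4.7178,  s₂²/n₂ = 9.09²/29 = 2.8492
SE = √(s₁²/n₁ + s₂²/n₂) = √(4.7178 + 2.8492) = 2.7508
df (Welch-Satterthwaite) = (s₁²/n₁ + s₂²/n₂)² / [(s₁²/n₁)²/(n₁-1) + (s₂²/n₂)²/(n₂-1)] ≈ 60.62
t = (x̄₁ - x̄₂) / SE = (52.44 - 54.37) / 2.7508 = -1.93 / 2.7508 = -0.702
p-value = 0.4856

Since p-value > α = 0.01, we fail to reject H₀.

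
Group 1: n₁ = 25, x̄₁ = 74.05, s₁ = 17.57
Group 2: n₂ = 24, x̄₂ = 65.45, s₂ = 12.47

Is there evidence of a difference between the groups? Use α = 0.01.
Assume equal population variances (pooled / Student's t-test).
Student's two-sample t-test (equal variances):
H₀: μ₁ = μ₂
H₁: μ₁ ≠ μ₂
df = n₁ + n₂ - 2 = 47
Pooled variance s_p² = [(n₁-1)s₁² + (n₂-1)s₂²] / (n₁ + n₂ - 2) = [(24)(17.57²) + (23)(12.47²)] / 47 = 233.7327
SE = √(s_p²(1/n₁ + 1/n₂)) = √(233.7327 × (1/25 + 1/24)) = 4.3690
t = (x̄₁ - x̄₂) / SE = (74.05 - 65.45) / 4.3690 = 8.60 / 4.3690 = 1.968
p-value = 0.0549

Since p-value > α = 0.01, we fail to reject H₀.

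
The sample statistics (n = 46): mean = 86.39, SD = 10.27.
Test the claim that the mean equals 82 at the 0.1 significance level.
One-sample t-test:
H₀: μ = 82
H₁: μ ≠ 82
df = n - 1 = 45
t = (x̄ - μ₀) / (s/√n) = (86.39 - 82) / (10.27/√46) = 2.899
p-value = 0.0058

Since p-value < α = 0.1, we reject H₀.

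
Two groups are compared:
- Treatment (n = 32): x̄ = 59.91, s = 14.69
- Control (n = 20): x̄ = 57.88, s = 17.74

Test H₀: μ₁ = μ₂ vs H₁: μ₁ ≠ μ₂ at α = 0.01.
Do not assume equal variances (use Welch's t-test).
Welch's two-sample t-test:
H₀: μ₁ = μ₂
H₁: μ₁ ≠ μ₂
s₁²/n₁ = 14.69²/32 = 6.7436,  s₂²/n₂ = 17.74²/20 = 15.7354
SE = √(s₁²/n₁ + s₂²/n₂) = √(6.7436 + 15.7354) = 4.7412
df (Welch-Satterthwaite) = (s₁²/n₁ + s₂²/n₂)² / [(s₁²/n₁)²/(n₁-1) + (s₂²/n₂)²/(n₂-1)] ≈ 34.85
t = (x̄₁ - x̄₂) / SE = (59.91 - 57.88) / 4.7412 = 2.03 / 4.7412 = 0.428
p-value = 0.6712

Since p-value > α = 0.01, we fail to reject H₀.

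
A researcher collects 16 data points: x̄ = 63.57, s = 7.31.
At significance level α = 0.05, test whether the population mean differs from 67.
One-sample t-test:
H₀: μ = 67
H₁: μ ≠ 67
df = n - 1 = 15
t = (x̄ - μ₀) / (s/√n) = (63.57 - 67) / (7.31/√16) = -1.877
p-value = 0.0801

Since p-value > α = 0.05, we fail to reject H₀.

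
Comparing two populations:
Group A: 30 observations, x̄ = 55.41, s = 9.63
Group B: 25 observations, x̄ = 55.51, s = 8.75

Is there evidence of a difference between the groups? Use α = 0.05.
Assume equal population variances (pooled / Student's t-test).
Student's two-sample t-test (equal variances):
H₀: μ₁ = μ₂
H₁: μ₁ ≠ μ₂
df = n₁ + n₂ - 2 = 53
Pooled variance s_p² = [(n₁-1)s₁² + (n₂-1)s₂²] / (n₁ + n₂ - 2) = [(29)(9.63²) + (24)(8.75²)] / 53 = 85.4126
SE = √(s_p²(1/n₁ + 1/n₂)) = √(85.4126 × (1/30 + 1/25)) = 2.5027
t = (x̄₁ - x̄₂) / SE = (55.41 - 55.51) / 2.5027 = -0.10 / 2.5027 = -0.040
p-value = 0.9683

Since p-value > α = 0.05, we fail to reject H₀.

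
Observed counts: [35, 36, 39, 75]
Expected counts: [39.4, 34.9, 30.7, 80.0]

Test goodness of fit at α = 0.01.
Chi-square goodness of fit test:
H₀: observed counts match expected distribution
H₁: observed counts differ from expected distribution
df = k - 1 = 3
χ² = Σ(O - E)²/E
   = (35 - 39.4)²/39.4 + (36 - 34.9)²/34.9 + (39 - 30.7)²/30.7 + (75 - 80.0)²/80.0
   = 0.491 + 0.035 + 2.244 + 0.312
   = 3.08
p-value = 0.3791

Since p-value > α = 0.01, we fail to reject H₀.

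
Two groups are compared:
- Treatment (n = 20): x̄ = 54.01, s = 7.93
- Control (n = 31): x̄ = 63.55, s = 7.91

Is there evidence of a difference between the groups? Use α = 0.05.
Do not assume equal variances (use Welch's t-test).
Welch's two-sample t-test:
H₀: μ₁ = μ₂
H₁: μ₁ ≠ μ₂
s₁²/n₁ = 7.93²/20 = 3.1442,  s₂²/n₂ = 7.91²/31 = 2.0183
SE = √(s₁²/n₁ + s₂²/n₂) = √(3.1442 + 2.0183) = 2.2721
df (Welch-Satterthwaite) = (s₁²/n₁ + s₂²/n₂)² / [(s₁²/n₁)²/(n₁-1) + (s₂²/n₂)²/(n₂-1)] ≈ 40.62
t = (x̄₁ - x̄₂) / SE = (54.01 - 63.55) / 2.2721 = -9.54 / 2.2721 = -4.199
p-value = 0.0001

Since p-value < α = 0.05, we reject H₀.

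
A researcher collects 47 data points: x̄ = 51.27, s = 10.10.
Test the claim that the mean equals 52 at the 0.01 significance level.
One-sample t-test:
H₀: μ = 52
H₁: μ ≠ 52
df = n - 1 = 46
t = (x̄ - μ₀) / (s/√n) = (51.27 - 52) / (10.10/√47) = -0.496
p-value = 0.6226

Since p-value > α = 0.01, we fail to reject H₀.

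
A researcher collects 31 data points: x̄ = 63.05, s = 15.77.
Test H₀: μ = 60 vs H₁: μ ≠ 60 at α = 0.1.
One-sample t-test:
H₀: μ = 60
H₁: μ ≠ 60
df = n - 1 = 30
t = (x̄ - μ₀) / (s/√n) = (63.05 - 60) / (15.77/√31) = 1.077
p-value = 0.2901

Since p-value > α = 0.1, we fail to reject H₀.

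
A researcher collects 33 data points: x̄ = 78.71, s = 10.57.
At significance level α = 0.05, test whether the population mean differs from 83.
One-sample t-test:
H₀: μ = 83
H₁: μ ≠ 83
df = n - 1 = 32
t = (x̄ - μ₀) / (s/√n) = (78.71 - 83) / (10.57/√33) = -2.332
p-value = 0.0262

Since p-value < α = 0.05, we reject H₀.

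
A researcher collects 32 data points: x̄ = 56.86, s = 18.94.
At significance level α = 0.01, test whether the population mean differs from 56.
One-sample t-test:
H₀: μ = 56
H₁: μ ≠ 56
df = n - 1 = 31
t = (x̄ - μ₀) / (s/√n) = (56.86 - 56) / (18.94/√32) = 0.257
p-value = 0.7990

Since p-value > α = 0.01, we fail to reject H₀.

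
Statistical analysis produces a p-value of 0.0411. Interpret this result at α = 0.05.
Since p = 0.0411 < α = 0.05, reject H₀.
There is sufficient evidence to reject the null hypothesis; the result is statistically significant at the 0.05 level.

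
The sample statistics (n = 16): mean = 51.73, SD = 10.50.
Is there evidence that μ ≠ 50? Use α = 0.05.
One-sample t-test:
H₀: μ = 50
H₁: μ ≠ 50
df = n - 1 = 15
t = (x̄ - μ₀) / (s/√n) = (51.73 - 50) / (10.50/√16) = 0.659
p-value = 0.5199

Since p-value > α = 0.05, we fail to reject H₀.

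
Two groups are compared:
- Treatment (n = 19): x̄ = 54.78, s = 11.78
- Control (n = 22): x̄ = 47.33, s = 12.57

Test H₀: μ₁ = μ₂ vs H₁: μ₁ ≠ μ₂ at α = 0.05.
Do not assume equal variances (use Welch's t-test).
Welch's two-sample t-test:
H₀: μ₁ = μ₂
H₁: μ₁ ≠ μ₂
s₁²/n₁ = 11.78²/19 = 7.3036,  s₂²/n₂ = 12.57²/22 = 7.1820
SE = √(s₁²/n₁ + s₂²/n₂) = √(7.3036 + 7.1820) = 3.8060
df (Welch-Satterthwaite) = (s₁²/n₁ + s₂²/n₂)² / [(s₁²/n₁)²/(n₁-1) + (s₂²/n₂)²/(n₂-1)] ≈ 38.72
t = (x̄₁ - x̄₂) / SE = (54.78 - 47.33) / 3.8060 = 7.45 / 3.8060 = 1.957
p-value = 0.0575

Since p-value > α = 0.05, we fail to reject H₀.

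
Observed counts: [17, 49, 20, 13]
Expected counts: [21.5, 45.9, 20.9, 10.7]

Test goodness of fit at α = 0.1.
Chi-square goodness of fit test:
H₀: observed counts match expected distribution
H₁: observed counts differ from expected distribution
df = k - 1 = 3
χ² = Σ(O - E)²/E
   = (17 - 21.5)²/21.5 + (49 - 45.9)²/45.9 + (20 - 20.9)²/20.9 + (13 - 10.7)²/10.7
   = 0.942 + 0.209 + 0.039 + 0.494
   = 1.68
p-value = 0.6404

Since p-value > α = 0.1, we fail to reject H₀.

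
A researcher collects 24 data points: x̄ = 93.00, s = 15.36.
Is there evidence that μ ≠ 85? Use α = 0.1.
One-sample t-test:
H₀: μ = 85
H₁: μ ≠ 85
df = n - 1 = 23
t = (x̄ - μ₀) / (s/√n) = (93.00 - 85) / (15.36/√24) = 2.552
p-value = 0.0178

Since p-value < α = 0.1, we reject H₀.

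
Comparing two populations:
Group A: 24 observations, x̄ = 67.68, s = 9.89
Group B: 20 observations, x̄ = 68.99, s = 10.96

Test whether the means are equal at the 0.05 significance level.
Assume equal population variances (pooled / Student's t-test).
Student's two-sample t-test (equal variances):
H₀: μ₁ = μ₂
H₁: μ₁ ≠ μ₂
df = n₁ + n₂ - 2 = 42
Pooled variance s_p² = [(n₁-1)s₁² + (n₂-1)s₂²] / (n₁ + n₂ - 2) = [(23)(9.89²) + (19)(10.96²)] / 42 = 107.9045
SE = √(s_p²(1/n₁ + 1/n₂)) = √(107.9045 × (1/24 + 1/20)) = 3.1450
t = (x̄₁ - x̄₂) / SE = (67.68 - 68.99) / 3.1450 = -1.31 / 3.1450 = -0.417
p-value = 0.6791

Since p-value > α = 0.05, we fail to reject H₀.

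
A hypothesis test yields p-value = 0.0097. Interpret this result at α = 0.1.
Since p = 0.0097 < α = 0.1, reject H₀.
There is sufficient evidence to reject the null hypothesis; the result is statistically significant at the 0.1 level.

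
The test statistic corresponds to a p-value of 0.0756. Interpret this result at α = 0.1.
Since p = 0.0756 < α = 0.1, reject H₀.
There is sufficient evidence to reject the null hypothesis; the result is statistically significant at the 0.1 level.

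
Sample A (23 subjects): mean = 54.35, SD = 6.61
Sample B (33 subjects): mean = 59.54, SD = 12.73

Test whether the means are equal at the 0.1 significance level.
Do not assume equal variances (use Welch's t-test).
Welch's two-sample t-test:
H₀: μ₁ = μ₂
H₁: μ₁ ≠ μ₂
s₁²/n₁ = 6.61²/23 = 1.8997,  s₂²/n₂ = 12.73²/33 = 4.9107
SE = √(s₁²/n₁ + s₂²/n₂) = √(1.8997 + 4.9107) = 2.6097
df (Welch-Satterthwaite) = (s₁²/n₁ + s₂²/n₂)² / [(s₁²/n₁)²/(n₁-1) + (s₂²/n₂)²/(n₂-1)] ≈ 50.54
t = (x̄₁ - x̄₂) / SE = (54.35 - 59.54) / 2.6097 = -5.19 / 2.6097 = -1.989
p-value = 0.0522

Since p-value < α = 0.1, we reject H₀.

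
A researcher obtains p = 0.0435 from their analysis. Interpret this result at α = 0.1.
Since p = 0.0435 < α = 0.1, reject H₀.
There is sufficient evidence to reject the null hypothesis; the result is statistically significant at the 0.1 level.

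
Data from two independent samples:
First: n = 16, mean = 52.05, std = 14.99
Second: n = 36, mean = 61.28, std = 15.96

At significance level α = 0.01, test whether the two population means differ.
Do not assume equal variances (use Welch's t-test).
Welch's two-sample t-test:
H₀: μ₁ = μ₂
H₁: μ₁ ≠ μ₂
s₁²/n₁ = 14.99²/16 = 14.0438,  s₂²/n₂ = 15.96²/36 = 7.0756
SE = √(s₁²/n₁ + s₂²/n₂) = √(14.0438 + 7.0756) = 4.5956
df (Welch-Satterthwaite) = (s₁²/n₁ + s₂²/n₂)² / [(s₁²/n₁)²/(n₁-1) + (s₂²/n₂)²/(n₂-1)] ≈ 30.59
t = (x̄₁ - x̄₂) / SE = (52.05 - 61.28) / 4.5956 = -9.23 / 4.5956 = -2.008
p-value = 0.0535

Since p-value > α = 0.01, we fail to reject H₀.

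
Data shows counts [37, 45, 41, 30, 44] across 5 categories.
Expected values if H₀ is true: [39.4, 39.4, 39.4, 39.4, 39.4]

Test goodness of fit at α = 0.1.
Chi-square goodness of fit test:
H₀: observed counts match expected distribution
H₁: observed counts differ from expected distribution
df = k - 1 = 4
χ² = Σ(O - E)²/E
   = (37 - 39.4)²/39.4 + (45 - 39.4)²/39.4 + (41 - 39.4)²/39.4 + (30 - 39.4)²/39.4 + (44 - 39.4)²/39.4
   = 0.146 + 0.796 + 0.065 + 2.243 + 0.537
   = 3.79
p-value = 0.4356

Since p-value > α = 0.1, we fail to reject H₀.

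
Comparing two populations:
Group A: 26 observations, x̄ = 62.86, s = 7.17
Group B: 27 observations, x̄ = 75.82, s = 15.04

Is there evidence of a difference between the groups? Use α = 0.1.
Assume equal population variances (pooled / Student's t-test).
Student's two-sample t-test (equal variances):
H₀: μ₁ = μ₂
H₁: μ₁ ≠ μ₂
df = n₁ + n₂ - 2 = 51
Pooled variance s_p² = [(n₁-1)s₁² + (n₂-1)s₂²] / (n₁ + n₂ - 2) = [(25)(7.17²) + (26)(15.04²)] / 51 = 140.5189
SE = √(s_p²(1/n₁ + 1/n₂)) = √(140.5189 × (1/26 + 1/27)) = 3.2571
t = (x̄₁ - x̄₂) / SE = (62.86 - 75.82) / 3.2571 = -12.96 / 3.2571 = -3.979
p-value = 0.0002

Since p-value < α = 0.1, we reject H₀.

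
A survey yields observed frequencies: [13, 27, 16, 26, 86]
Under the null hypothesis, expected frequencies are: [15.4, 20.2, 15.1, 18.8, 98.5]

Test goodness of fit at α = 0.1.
Chi-square goodness of fit test:
H₀: observed counts match expected distribution
H₁: observed counts differ from expected distribution
df = k - 1 = 4
χ² = Σ(O - E)²/E
   = (13 - 15.4)²/15.4 + (27 - 20.2)²/20.2 + (16 - 15.1)²/15.1 + (26 - 18.8)²/18.8 + (86 - 98.5)²/98.5
   = 0.374 + 2.289 + 0.054 + 2.757 + 1.586
   = 7.06
p-value = 0.1327

Since p-value > α = 0.1, we fail to reject H₀.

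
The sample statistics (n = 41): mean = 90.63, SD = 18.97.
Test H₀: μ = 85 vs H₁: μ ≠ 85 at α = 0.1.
One-sample t-test:
H₀: μ = 85
H₁: μ ≠ 85
df = n - 1 = 40
t = (x̄ - μ₀) / (s/√n) = (90.63 - 85) / (18.97/√41) = 1.900
p-value = 0.0646

Since p-value < α = 0.1, we reject H₀.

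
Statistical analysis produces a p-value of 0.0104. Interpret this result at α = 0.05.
Since p = 0.0104 < α = 0.05, reject H₀.
There is sufficient evidence to reject the null hypothesis; the result is statistically significant at the 0.05 level.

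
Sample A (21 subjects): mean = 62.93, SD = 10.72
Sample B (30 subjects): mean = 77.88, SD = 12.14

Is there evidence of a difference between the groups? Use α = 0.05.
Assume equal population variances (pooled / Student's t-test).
Student's two-sample t-test (equal variances):
H₀: μ₁ = μ₂
H₁: μ₁ ≠ μ₂
df = n₁ + n₂ - 2 = 49
Pooled variance s_p² = [(n₁-1)s₁² + (n₂-1)s₂²] / (n₁ + n₂ - 2) = [(20)(10.72²) + (29)(12.14²)] / 49 = 134.1301
SE = √(s_p²(1/n₁ + 1/n₂)) = √(134.1301 × (1/21 + 1/30)) = 3.2952
t = (x̄₁ - x̄₂) / SE = (62.93 - 77.88) / 3.2952 = -14.95 / 3.2952 = -4.537
p-value < 0.0001

Since p-value < α = 0.05, we reject H₀.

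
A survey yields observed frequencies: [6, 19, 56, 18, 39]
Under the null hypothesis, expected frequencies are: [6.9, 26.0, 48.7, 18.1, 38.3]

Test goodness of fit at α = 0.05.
Chi-square goodness of fit test:
H₀: observed counts match expected distribution
H₁: observed counts differ from expected distribution
df = k - 1 = 4
χ² = Σ(O - E)²/E
   = (6 - 6.9)²/6.9 + (19 - 26.0)²/26.0 + (56 - 48.7)²/48.7 + (18 - 18.1)²/18.1 + (39 - 38.3)²/38.3
   = 0.117 + 1.885 + 1.094 + 0.001 + 0.013
   = 3.11
p-value = 0.5397

Since p-value > α = 0.05, we fail to reject H₀.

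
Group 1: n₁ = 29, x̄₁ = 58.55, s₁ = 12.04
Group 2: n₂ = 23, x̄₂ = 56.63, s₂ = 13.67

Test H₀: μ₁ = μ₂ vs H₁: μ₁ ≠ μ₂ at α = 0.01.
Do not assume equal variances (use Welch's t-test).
Welch's two-sample t-test:
H₀: μ₁ = μ₂
H₁: μ₁ ≠ μ₂
s₁²/n₁ = 12.04²/29 = 4.9987,  s₂²/n₂ = 13.67²/23 = 8.1247
SE = √(s₁²/n₁ + s₂²/n₂) = √(4.9987 + 8.1247) = 3.6226
df (Welch-Satterthwaite) = (s₁²/n₁ + s₂²/n₂)² / [(s₁²/n₁)²/(n₁-1) + (s₂²/n₂)²/(n₂-1)] ≈ 44.24
t = (x̄₁ - x̄₂) / SE = (58.55 - 56.63) / 3.6226 = 1.92 / 3.6226 = 0.530
p-value = 0.5988

Since p-value > α = 0.01, we fail to reject H₀.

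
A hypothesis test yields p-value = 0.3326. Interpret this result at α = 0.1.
Since p = 0.3326 > α = 0.1, fail to reject H₀.
There is insufficient evidence to reject the null hypothesis; the result is not statistically significant at the 0.1 level.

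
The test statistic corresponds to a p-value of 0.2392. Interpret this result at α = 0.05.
Since p = 0.2392 > α = 0.05, fail to reject H₀.
There is insufficient evidence to reject the null hypothesis; the result is not statistically significant at the 0.05 level.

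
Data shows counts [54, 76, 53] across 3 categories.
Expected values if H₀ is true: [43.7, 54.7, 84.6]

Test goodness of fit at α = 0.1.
Chi-square goodness of fit test:
H₀: observed counts match expected distribution
H₁: observed counts differ from expected distribution
df = k - 1 = 2
χ² = Σ(O - E)²/E
   = (54 - 43.7)²/43.7 + (76 - 54.7)²/54.7 + (53 - 84.6)²/84.6
   = 2.428 + 8.294 + 11.803
   = 22.53
p-value < 0.0001

Since p-value < α = 0.1, we reject H₀.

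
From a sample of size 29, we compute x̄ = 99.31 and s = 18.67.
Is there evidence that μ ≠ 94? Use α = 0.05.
One-sample t-test:
H₀: μ = 94
H₁: μ ≠ 94
df = n - 1 = 28
t = (x̄ - μ₀) / (s/√n) = (99.31 - 94) / (18.67/√29) = 1.532
p-value = 0.1368

Since p-value > α = 0.05, we fail to reject H₀.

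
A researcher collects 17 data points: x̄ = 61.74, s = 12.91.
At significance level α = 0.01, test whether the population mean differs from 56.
One-sample t-test:
H₀: μ = 56
H₁: μ ≠ 56
df = n - 1 = 16
t = (x̄ - μ₀) / (s/√n) = (61.74 - 56) / (12.91/√17) = 1.833
p-value = 0.0854

Since p-value > α = 0.01, we fail to reject H₀.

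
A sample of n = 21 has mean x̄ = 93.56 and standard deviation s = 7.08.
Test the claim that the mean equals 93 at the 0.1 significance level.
One-sample t-test:
H₀: μ = 93
H₁: μ ≠ 93
df = n - 1 = 20
t = (x̄ - μ₀) / (s/√n) = (93.56 - 93) / (7.08/√21) = 0.362
p-value = 0.7208

Since p-value > α = 0.1, we fail to reject H₀.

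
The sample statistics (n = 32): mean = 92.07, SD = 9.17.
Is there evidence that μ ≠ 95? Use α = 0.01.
One-sample t-test:
H₀: μ = 95
H₁: μ ≠ 95
df = n - 1 = 31
t = (x̄ - μ₀) / (s/√n) = (92.07 - 95) / (9.17/√32) = -1.807
p-value = 0.0804

Since p-value > α = 0.01, we fail to reject H₀.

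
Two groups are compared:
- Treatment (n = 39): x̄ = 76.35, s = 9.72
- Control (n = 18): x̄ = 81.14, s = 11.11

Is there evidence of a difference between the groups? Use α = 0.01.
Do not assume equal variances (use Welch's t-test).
Welch's two-sample t-test:
H₀: μ₁ = μ₂
H₁: μ₁ ≠ μ₂
s₁²/n₁ = 9.72²/39 = 2.4225,  s₂²/n₂ = 11.11²/18 = 6.8573
SE = √(s₁²/n₁ + s₂²/n₂) = √(2.4225 + 6.8573) = 3.0463
df (Welch-Satterthwaite) = (s₁²/n₁ + s₂²/n₂)² / [(s₁²/n₁)²/(n₁-1) + (s₂²/n₂)²/(n₂-1)] ≈ 29.49
t = (x̄₁ - x̄₂) / SE = (76.35 - 81.14) / 3.0463 = -4.79 / 3.0463 = -1.572
p-value = 0.1265

Since p-value > α = 0.01, we fail to reject H₀.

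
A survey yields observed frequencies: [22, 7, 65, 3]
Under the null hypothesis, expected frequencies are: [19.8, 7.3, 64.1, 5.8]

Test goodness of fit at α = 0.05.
Chi-square goodness of fit test:
H₀: observed counts match expected distribution
H₁: observed counts differ from expected distribution
df = k - 1 = 3
χ² = Σ(O - E)²/E
   = (22 - 19.8)²/19.8 + (7 - 7.3)²/7.3 + (65 - 64.1)²/64.1 + (3 - 5.8)²/5.8
   = 0.244 + 0.012 + 0.013 + 1.352
   = 1.62
p-value = 0.6546

Since p-value > α = 0.05, we fail to reject H₀.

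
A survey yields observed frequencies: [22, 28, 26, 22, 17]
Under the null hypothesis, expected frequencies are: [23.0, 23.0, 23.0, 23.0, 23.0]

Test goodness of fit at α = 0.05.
Chi-square goodness of fit test:
H₀: observed counts match expected distribution
H₁: observed counts differ from expected distribution
df = k - 1 = 4
χ² = Σ(O - E)²/E
   = (22 - 23.0)²/23.0 + (28 - 23.0)²/23.0 + (26 - 23.0)²/23.0 + (22 - 23.0)²/23.0 + (17 - 23.0)²/23.0
   = 0.043 + 1.087 + 0.391 + 0.043 + 1.565
   = 3.13
p-value = 0.5362

Since p-value > α = 0.05, we fail to reject H₀.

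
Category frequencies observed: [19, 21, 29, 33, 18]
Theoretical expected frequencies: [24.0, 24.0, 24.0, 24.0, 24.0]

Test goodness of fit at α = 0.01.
Chi-square goodness of fit test:
H₀: observed counts match expected distribution
H₁: observed counts differ from expected distribution
df = k - 1 = 4
χ² = Σ(O - E)²/E
   = (19 - 24.0)²/24.0 + (21 - 24.0)²/24.0 + (29 - 24.0)²/24.0 + (33 - 24.0)²/24.0 + (18 - 24.0)²/24.0
   = 1.042 + 0.375 + 1.042 + 3.375 + 1.500
   = 7.33
p-value = 0.1193

Since p-value > α = 0.01, we fail to reject H₀.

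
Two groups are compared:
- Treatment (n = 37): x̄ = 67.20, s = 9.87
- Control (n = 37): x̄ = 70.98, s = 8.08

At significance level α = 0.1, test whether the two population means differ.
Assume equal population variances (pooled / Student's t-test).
Student's two-sample t-test (equal variances):
H₀: μ₁ = μ₂
H₁: μ₁ ≠ μ₂
df = n₁ + n₂ - 2 = 72
Pooled variance s_p² = [(n₁-1)s₁² + (n₂-1)s₂²] / (n₁ + n₂ - 2) = [(36)(9.87²) + (36)(8.08²)] / 72 = 81.3516
SE = √(s_p²(1/n₁ + 1/n₂)) = √(81.3516 × (1/37 + 1/37)) = 2.0970
t = (x̄₁ - x̄₂) / SE = (67.20 - 70.98) / 2.0970 = -3.78 / 2.0970 = -1.803
p-value = 0.0756

Since p-value < α = 0.1, we reject H₀.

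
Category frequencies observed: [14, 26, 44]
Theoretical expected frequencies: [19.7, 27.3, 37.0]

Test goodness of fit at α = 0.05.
Chi-square goodness of fit test:
H₀: observed counts match expected distribution
H₁: observed counts differ from expected distribution
df = k - 1 = 2
χ² = Σ(O - E)²/E
   = (14 - 19.7)²/19.7 + (26 - 27.3)²/27.3 + (44 - 37.0)²/37.0
   = 1.649 + 0.062 + 1.324
   = 3.04
p-value = 0.2192

Since p-value > α = 0.05, we fail to reject H₀.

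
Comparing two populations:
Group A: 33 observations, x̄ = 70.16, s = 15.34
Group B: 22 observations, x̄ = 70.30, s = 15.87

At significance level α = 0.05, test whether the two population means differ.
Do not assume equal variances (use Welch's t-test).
Welch's two-sample t-test:
H₀: μ₁ = μ₂
H₁: μ₁ ≠ μ₂
s₁²/n₁ = 15.34²/33 = 7.1308,  s₂²/n₂ = 15.87²/22 = 11.4480
SE = √(s₁²/n₁ + s₂²/n₂) = √(7.1308 + 11.4480) = 4.3103
df (Welch-Satterthwaite) = (s₁²/n₁ + s₂²/n₂)² / [(s₁²/n₁)²/(n₁-1) + (s₂²/n₂)²/(n₂-1)] ≈ 44.08
t = (x̄₁ - x̄₂) / SE = (70.16 - 70.30) / 4.3103 = -0.14 / 4.3103 = -0.032
p-value = 0.9742

Since p-value > α = 0.05, we fail to reject H₀.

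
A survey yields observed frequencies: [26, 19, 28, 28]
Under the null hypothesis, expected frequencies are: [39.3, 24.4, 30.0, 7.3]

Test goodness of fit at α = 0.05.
Chi-square goodness of fit test:
H₀: observed counts match expected distribution
H₁: observed counts differ from expected distribution
df = k - 1 = 3
χ² = Σ(O - E)²/E
   = (26 - 39.3)²/39.3 + (19 - 24.4)²/24.4 + (28 - 30.0)²/30.0 + (28 - 7.3)²/7.3
   = 4.501 + 1.195 + 0.133 + 58.697
   = 64.53
p-value < 0.0001

Since p-value < α = 0.05, we reject H₀.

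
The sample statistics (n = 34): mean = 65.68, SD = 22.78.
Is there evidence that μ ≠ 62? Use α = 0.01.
One-sample t-test:
H₀: μ = 62
H₁: μ ≠ 62
df = n - 1 = 33
t = (x̄ - μ₀) / (s/√n) = (65.68 - 62) / (22.78/√34) = 0.942
p-value = 0.3531

Since p-value > α = 0.01, we fail to reject H₀.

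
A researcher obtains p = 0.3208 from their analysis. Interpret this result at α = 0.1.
Since p = 0.3208 > α = 0.1, fail to reject H₀.
There is insufficient evidence to reject the null hypothesis; the result is not statistically significant at the 0.1 level.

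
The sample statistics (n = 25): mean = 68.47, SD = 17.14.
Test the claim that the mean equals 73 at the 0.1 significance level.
One-sample t-test:
H₀: μ = 73
H₁: μ ≠ 73
df = n - 1 = 24
t = (x̄ - μ₀) / (s/√n) = (68.47 - 73) / (17.14/√25) = -1.321
p-value = 0.1988

Since p-value > α = 0.1, we fail to reject H₀.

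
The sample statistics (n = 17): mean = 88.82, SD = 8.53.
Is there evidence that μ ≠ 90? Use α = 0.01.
One-sample t-test:
H₀: μ = 90
H₁: μ ≠ 90
df = n - 1 = 16
t = (x̄ - μ₀) / (s/√n) = (88.82 - 90) / (8.53/√17) = -0.570
p-value = 0.5763

Since p-value > α = 0.01, we fail to reject H₀.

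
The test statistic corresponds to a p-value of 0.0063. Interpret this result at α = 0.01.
Since p = 0.0063 < α = 0.01, reject H₀.
There is sufficient evidence to reject the null hypothesis; the result is statistically significant at the 0.01 level.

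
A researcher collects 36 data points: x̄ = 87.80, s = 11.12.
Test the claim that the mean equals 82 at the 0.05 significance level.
One-sample t-test:
H₀: μ = 82
H₁: μ ≠ 82
df = n - 1 = 35
t = (x̄ - μ₀) / (s/√n) = (87.80 - 82) / (11.12/√36) = 3.129
p-value = 0.0035

Since p-value < α = 0.05, we reject H₀.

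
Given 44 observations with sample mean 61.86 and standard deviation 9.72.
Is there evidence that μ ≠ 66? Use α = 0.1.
One-sample t-test:
H₀: μ = 66
H₁: μ ≠ 66
df = n - 1 = 43
t = (x̄ - μ₀) / (s/√n) = (61.86 - 66) / (9.72/√44) = -2.825
p-value = 0.0071

Since p-value < α = 0.1, we reject H₀.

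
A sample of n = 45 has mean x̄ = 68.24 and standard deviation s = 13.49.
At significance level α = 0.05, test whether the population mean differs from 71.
One-sample t-test:
H₀: μ = 71
H₁: μ ≠ 71
df = n - 1 = 44
t = (x̄ - μ₀) / (s/√n) = (68.24 - 71) / (13.49/√45) = -1.372
p-value = 0.1769

Since p-value > α = 0.05, we fail to reject H₀.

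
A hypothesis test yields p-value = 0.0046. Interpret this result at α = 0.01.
Since p = 0.0046 < α = 0.01, reject H₀.
There is sufficient evidence to reject the null hypothesis; the result is statistically significant at the 0.01 level.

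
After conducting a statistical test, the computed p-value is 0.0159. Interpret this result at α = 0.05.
Since p = 0.0159 < α = 0.05, reject H₀.
There is sufficient evidence to reject the null hypothesis; the result is statistically significant at the 0.05 level.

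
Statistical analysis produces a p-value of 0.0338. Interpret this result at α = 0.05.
Since p = 0.0338 < α = 0.05, reject H₀.
There is sufficient evidence to reject the null hypothesis; the result is statistically significant at the 0.05 level.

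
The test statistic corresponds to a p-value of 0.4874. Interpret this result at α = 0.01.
Since p = 0.4874 > α = 0.01, fail to reject H₀.
There is insufficient evidence to reject the null hypothesis; the result is not statistically significant at the 0.01 level.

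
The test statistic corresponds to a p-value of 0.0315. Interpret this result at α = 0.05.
Since p = 0.0315 < α = 0.05, reject H₀.
There is sufficient evidence to reject the null hypothesis; the result is statistically significant at the 0.05 level.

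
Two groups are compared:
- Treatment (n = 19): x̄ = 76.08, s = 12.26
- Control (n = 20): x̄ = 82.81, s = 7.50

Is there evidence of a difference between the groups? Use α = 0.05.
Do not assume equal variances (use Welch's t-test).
Welch's two-sample t-test:
H₀: μ₁ = μ₂
H₁: μ₁ ≠ μ₂
s₁²/n₁ = 12.26²/19 = 7.9109,  s₂²/n₂ = 7.50²/20 = 2.8125
SE = √(s₁²/n₁ + s₂²/n₂) = √(7.9109 + 2.8125) = 3.2747
df (Welch-Satterthwaite) = (s₁²/n₁ + s₂²/n₂)² / [(s₁²/n₁)²/(n₁-1) + (s₂²/n₂)²/(n₂-1)] ≈ 29.54
t = (x̄₁ - x̄₂) / SE = (76.08 - 82.81) / 3.2747 = -6.73 / 3.2747 = -2.055
p-value = 0.0488

Since p-value < α = 0.05, we reject H₀.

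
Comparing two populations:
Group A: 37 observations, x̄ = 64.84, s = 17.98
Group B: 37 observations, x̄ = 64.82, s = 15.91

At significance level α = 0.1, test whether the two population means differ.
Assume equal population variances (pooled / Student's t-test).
Student's two-sample t-test (equal variances):
H₀: μ₁ = μ₂
H₁: μ₁ ≠ μ₂
df = n₁ + n₂ - 2 = 72
Pooled variance s_p² = [(n₁-1)s₁² + (n₂-1)s₂²] / (n₁ + n₂ - 2) = [(36)(17.98²) + (36)(15.91²)] / 72 = 288.2043
SE = √(s_p²(1/n₁ + 1/n₂)) = √(288.2043 × (1/37 + 1/37)) = 3.9470
t = (x̄₁ - x̄₂) / SE = (64.84 - 64.82) / 3.9470 = 0.02 / 3.9470 = 0.005
p-value = 0.9960

Since p-value > α = 0.1, we fail to reject H₀.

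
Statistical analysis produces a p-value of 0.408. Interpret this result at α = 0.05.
Since p = 0.408 > α = 0.05, fail to reject H₀.
There is insufficient evidence to reject the null hypothesis; the result is not statistically significant at the 0.05 level.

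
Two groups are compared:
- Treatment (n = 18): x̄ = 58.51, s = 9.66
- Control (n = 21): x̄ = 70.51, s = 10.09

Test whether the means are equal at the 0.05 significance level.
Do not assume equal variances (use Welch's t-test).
Welch's two-sample t-test:
H₀: μ₁ = μ₂
H₁: μ₁ ≠ μ₂
s₁²/n₁ = 9.66²/18 = 5.1842,  s₂²/n₂ = 10.09²/21 = 4.8480
SE = √(s₁²/n₁ + s₂²/n₂) = √(5.1842 + 4.8480) = 3.1674
df (Welch-Satterthwaite) = (s₁²/n₁ + s₂²/n₂)² / [(s₁²/n₁)²/(n₁-1) + (s₂²/n₂)²/(n₂-1)] ≈ 36.52
t = (x̄₁ - x̄₂) / SE = (58.51 - 70.51) / 3.1674 = -12.00 / 3.1674 = -3.789
p-value = 0.0005

Since p-value < α = 0.05, we reject H₀.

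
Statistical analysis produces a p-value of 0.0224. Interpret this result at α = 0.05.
Since p = 0.0224 < α = 0.05, reject H₀.
There is sufficient evidence to reject the null hypothesis; the result is statistically significant at the 0.05 level.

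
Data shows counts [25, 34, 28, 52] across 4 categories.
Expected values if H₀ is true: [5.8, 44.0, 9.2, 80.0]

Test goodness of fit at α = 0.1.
Chi-square goodness of fit test:
H₀: observed counts match expected distribution
H₁: observed counts differ from expected distribution
df = k - 1 = 3
χ² = Σ(O - E)²/E
   = (25 - 5.8)²/5.8 + (34 - 44.0)²/44.0 + (28 - 9.2)²/9.2 + (52 - 80.0)²/80.0
   = 63.559 + 2.273 + 38.417 + 9.800
   = 114.05
p-value < 0.0001

Since p-value < α = 0.1, we reject H₀.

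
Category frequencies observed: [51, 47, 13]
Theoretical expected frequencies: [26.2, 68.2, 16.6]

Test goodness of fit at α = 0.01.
Chi-square goodness of fit test:
H₀: observed counts match expected distribution
H₁: observed counts differ from expected distribution
df = k - 1 = 2
χ² = Σ(O - E)²/E
   = (51 - 26.2)²/26.2 + (47 - 68.2)²/68.2 + (13 - 16.6)²/16.6
   = 23.475 + 6.590 + 0.781
   = 30.85
p-value < 0.0001

Since p-value < α = 0.01, we reject H₀.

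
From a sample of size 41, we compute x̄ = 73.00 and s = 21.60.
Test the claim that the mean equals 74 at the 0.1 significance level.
One-sample t-test:
H₀: μ = 74
H₁: μ ≠ 74
df = n - 1 = 40
t = (x̄ - μ₀) / (s/√n) = (73.00 - 74) / (21.60/√41) = -0.296
p-value = 0.7684

Since p-value > α = 0.1, we fail to reject H₀.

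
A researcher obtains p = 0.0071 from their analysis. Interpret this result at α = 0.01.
Since p = 0.0071 < α = 0.01, reject H₀.
There is sufficient evidence to reject the null hypothesis; the result is statistically significant at the 0.01 level.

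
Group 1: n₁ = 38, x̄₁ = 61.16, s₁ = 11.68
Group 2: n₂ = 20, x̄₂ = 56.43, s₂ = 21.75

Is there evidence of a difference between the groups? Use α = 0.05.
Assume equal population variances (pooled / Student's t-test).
Student's two-sample t-test (equal variances):
H₀: μ₁ = μ₂
H₁: μ₁ ≠ μ₂
df = n₁ + n₂ - 2 = 56
Pooled variance s_p² = [(n₁-1)s₁² + (n₂-1)s₂²] / (n₁ + n₂ - 2) = [(37)(11.68²) + (19)(21.75²)] / 56 = 250.6396
SE = √(s_p²(1/n₁ + 1/n₂)) = √(250.6396 × (1/38 + 1/20)) = 4.3735
t = (x̄₁ - x̄₂) / SE = (61.16 - 56.43) / 4.3735 = 4.73 / 4.3735 = 1.082
p-value = 0.2841

Since p-value > α = 0.05, we fail to reject H₀.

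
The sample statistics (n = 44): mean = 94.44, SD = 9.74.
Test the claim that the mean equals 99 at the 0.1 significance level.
One-sample t-test:
H₀: μ = 99
H₁: μ ≠ 99
df = n - 1 = 43
t = (x̄ - μ₀) / (s/√n) = (94.44 - 99) / (9.74/√44) = -3.106
p-value = 0.0034

Since p-value < α = 0.1, we reject H₀.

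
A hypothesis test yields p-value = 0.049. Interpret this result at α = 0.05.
Since p = 0.049 < α = 0.05, reject H₀.
There is sufficient evidence to reject the null hypothesis; the result is statistically significant at the 0.05 level.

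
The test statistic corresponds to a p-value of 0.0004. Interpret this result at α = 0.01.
Since p = 0.0004 < α = 0.01, reject H₀.
There is sufficient evidence to reject the null hypothesis; the result is statistically significant at the 0.01 level.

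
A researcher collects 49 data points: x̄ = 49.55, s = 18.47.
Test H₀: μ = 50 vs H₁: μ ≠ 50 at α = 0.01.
One-sample t-test:
H₀: μ = 50
H₁: μ ≠ 50
df = n - 1 = 48
t = (x̄ - μ₀) / (s/√n) = (49.55 - 50) / (18.47/√49) = -0.171
p-value = 0.8653

Since p-value > α = 0.01, we fail to reject H₀.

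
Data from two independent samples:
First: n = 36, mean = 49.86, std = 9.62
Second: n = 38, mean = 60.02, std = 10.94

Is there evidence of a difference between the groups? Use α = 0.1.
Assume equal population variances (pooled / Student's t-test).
Student's two-sample t-test (equal variances):
H₀: μ₁ = μ₂
H₁: μ₁ ≠ μ₂
df = n₁ + n₂ - 2 = 72
Pooled variance s_p² = [(n₁-1)s₁² + (n₂-1)s₂²] / (n₁ + n₂ - 2) = [(35)(9.62²) + (37)(10.94²)] / 72 = 106.4909
SE = √(s_p²(1/n₁ + 1/n₂)) = √(106.4909 × (1/36 + 1/38)) = 2.4001
t = (x̄₁ - x̄₂) / SE = (49.86 - 60.02) / 2.4001 = -10.16 / 2.4001 = -4.233
p-value = 0.0001

Since p-value < α = 0.1, we reject H₀.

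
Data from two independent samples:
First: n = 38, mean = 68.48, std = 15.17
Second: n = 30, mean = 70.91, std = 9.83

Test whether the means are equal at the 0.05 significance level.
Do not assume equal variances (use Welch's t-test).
Welch's two-sample t-test:
H₀: μ₁ = μ₂
H₁: μ₁ ≠ μ₂
s₁²/n₁ = 15.17²/38 = 6.0560,  s₂²/n₂ = 9.83²/30 = 3.2210
SE = √(s₁²/n₁ + s₂²/n₂) = √(6.0560 + 3.2210) = 3.0458
df (Welch-Satterthwaite) = (s₁²/n₁ + s₂²/n₂)² / [(s₁²/n₁)²/(n₁-1) + (s₂²/n₂)²/(n₂-1)] ≈ 63.80
t = (x̄₁ - x̄₂) / SE = (68.48 - 70.91) / 3.0458 = -2.43 / 3.0458 = -0.798
p-value = 0.4279

Since p-value > α = 0.05, we fail to reject H₀.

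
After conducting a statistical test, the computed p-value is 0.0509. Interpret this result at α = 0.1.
Since p = 0.0509 < α = 0.1, reject H₀.
There is sufficient evidence to reject the null hypothesis; the result is statistically significant at the 0.1 level.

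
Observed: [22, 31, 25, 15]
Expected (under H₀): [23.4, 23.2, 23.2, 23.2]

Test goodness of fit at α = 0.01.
Chi-square goodness of fit test:
H₀: observed counts match expected distribution
H₁: observed counts differ from expected distribution
df = k - 1 = 3
χ² = Σ(O - E)²/E
   = (22 - 23.4)²/23.4 + (31 - 23.2)²/23.2 + (25 - 23.2)²/23.2 + (15 - 23.2)²/23.2
   = 0.084 + 2.622 + 0.140 + 2.898
   = 5.74
p-value = 0.1247

Since p-value > α = 0.01, we fail to reject H₀.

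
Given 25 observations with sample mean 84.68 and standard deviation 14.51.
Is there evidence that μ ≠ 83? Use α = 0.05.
One-sample t-test:
H₀: μ = 83
H₁: μ ≠ 83
df = n - 1 = 24
t = (x̄ - μ₀) / (s/√n) = (84.68 - 83) / (14.51/√25) = 0.579
p-value = 0.5680

Since p-value > α = 0.05, we fail to reject H₀.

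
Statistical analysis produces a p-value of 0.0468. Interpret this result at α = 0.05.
Since p = 0.0468 < α = 0.05, reject H₀.
There is sufficient evidence to reject the null hypothesis; the result is statistically significant at the 0.05 level.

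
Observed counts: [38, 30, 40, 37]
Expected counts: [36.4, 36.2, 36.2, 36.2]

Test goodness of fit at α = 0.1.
Chi-square goodness of fit test:
H₀: observed counts match expected distribution
H₁: observed counts differ from expected distribution
df = k - 1 = 3
χ² = Σ(O - E)²/E
   = (38 - 36.4)²/36.4 + (30 - 36.2)²/36.2 + (40 - 36.2)²/36.2 + (37 - 36.2)²/36.2
   = 0.070 + 1.062 + 0.399 + 0.018
   = 1.55
p-value = 0.6711

Since p-value > α = 0.1, we fail to reject H₀.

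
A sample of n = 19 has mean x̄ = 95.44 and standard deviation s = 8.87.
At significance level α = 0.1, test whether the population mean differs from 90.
One-sample t-test:
H₀: μ = 90
H₁: μ ≠ 90
df = n - 1 = 18
t = (x̄ - μ₀) / (s/√n) = (95.44 - 90) / (8.87/√19) = 2.673
p-value = 0.0155

Since p-value < α = 0.1, we reject H₀.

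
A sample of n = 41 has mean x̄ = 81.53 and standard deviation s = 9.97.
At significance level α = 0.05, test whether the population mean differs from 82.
One-sample t-test:
H₀: μ = 82
H₁: μ ≠ 82
df = n - 1 = 40
t = (x̄ - μ₀) / (s/√n) = (81.53 - 82) / (9.97/√41) = -0.302
p-value = 0.7643

Since p-value > α = 0.05, we fail to reject H₀.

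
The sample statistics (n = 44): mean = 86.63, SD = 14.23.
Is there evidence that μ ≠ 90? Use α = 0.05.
One-sample t-test:
H₀: μ = 90
H₁: μ ≠ 90
df = n - 1 = 43
t = (x̄ - μ₀) / (s/√n) = (86.63 - 90) / (14.23/√44) = -1.571
p-value = 0.1235

Since p-value > α = 0.05, we fail to reject H₀.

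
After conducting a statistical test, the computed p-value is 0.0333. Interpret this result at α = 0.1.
Since p = 0.0333 < α = 0.1, reject H₀.
There is sufficient evidence to reject the null hypothesis; the result is statistically significant at the 0.1 level.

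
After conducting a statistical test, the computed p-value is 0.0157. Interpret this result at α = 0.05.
Since p = 0.0157 < α = 0.05, reject H₀.
There is sufficient evidence to reject the null hypothesis; the result is statistically significant at the 0.05 level.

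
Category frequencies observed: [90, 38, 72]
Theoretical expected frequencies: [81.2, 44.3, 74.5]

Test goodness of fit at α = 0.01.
Chi-square goodness of fit test:
H₀: observed counts match expected distribution
H₁: observed counts differ from expected distribution
df = k - 1 = 2
χ² = Σ(O - E)²/E
   = (90 - 81.2)²/81.2 + (38 - 44.3)²/44.3 + (72 - 74.5)²/74.5
   = 0.954 + 0.896 + 0.084
   = 1.93
p-value = 0.3803

Since p-value > α = 0.01, we fail to reject H₀.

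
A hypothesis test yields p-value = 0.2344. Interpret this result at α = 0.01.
Since p = 0.2344 > α = 0.01, fail to reject H₀.
There is insufficient evidence to reject the null hypothesis; the result is not statistically significant at the 0.01 level.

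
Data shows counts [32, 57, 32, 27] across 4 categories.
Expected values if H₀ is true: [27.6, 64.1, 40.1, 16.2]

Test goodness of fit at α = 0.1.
Chi-square goodness of fit test:
H₀: observed counts match expected distribution
H₁: observed counts differ from expected distribution
df = k - 1 = 3
χ² = Σ(O - E)²/E
   = (32 - 27.6)²/27.6 + (57 - 64.1)²/64.1 + (32 - 40.1)²/40.1 + (27 - 16.2)²/16.2
   = 0.701 + 0.786 + 1.636 + 7.200
   = 10.32
p-value = 0.0160

Since p-value < α = 0.1, we reject H₀.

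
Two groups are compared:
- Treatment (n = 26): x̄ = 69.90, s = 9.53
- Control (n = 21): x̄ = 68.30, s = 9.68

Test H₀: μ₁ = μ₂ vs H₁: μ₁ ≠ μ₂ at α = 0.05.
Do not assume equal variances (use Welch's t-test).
Welch's two-sample t-test:
H₀: μ₁ = μ₂
H₁: μ₁ ≠ μ₂
s₁²/n₁ = 9.53²/26 = 3.4931,  s₂²/n₂ = 9.68²/21 = 4.4620
SE = √(s₁²/n₁ + s₂²/n₂) = √(3.4931 + 4.4620) = 2.8205
df (Welch-Satterthwaite) = (s₁²/n₁ + s₂²/n₂)² / [(s₁²/n₁)²/(n₁-1) + (s₂²/n₂)²/(n₂-1)] ≈ 42.66
t = (x̄₁ - x̄₂) / SE = (69.90 - 68.30) / 2.8205 = 1.60 / 2.8205 = 0.567
p-value = 0.5735

Since p-value > α = 0.05, we fail to reject H₀.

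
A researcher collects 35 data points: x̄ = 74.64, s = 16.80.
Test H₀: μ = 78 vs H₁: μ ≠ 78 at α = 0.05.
One-sample t-test:
H₀: μ = 78
H₁: μ ≠ 78
df = n - 1 = 34
t = (x̄ - μ₀) / (s/√n) = (74.64 - 78) / (16.80/√35) = -1.183
p-value = 0.2449

Since p-value > α = 0.05, we fail to reject H₀.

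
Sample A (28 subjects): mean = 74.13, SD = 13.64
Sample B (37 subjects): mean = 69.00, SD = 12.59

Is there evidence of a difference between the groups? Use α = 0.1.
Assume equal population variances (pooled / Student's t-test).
Student's two-sample t-test (equal variances):
H₀: μ₁ = μ₂
H₁: μ₁ ≠ μ₂
df = n₁ + n₂ - 2 = 63
Pooled variance s_p² = [(n₁-1)s₁² + (n₂-1)s₂²] / (n₁ + n₂ - 2) = [(27)(13.64²) + (36)(12.59²)] / 63 = 170.3116
SE = √(s_p²(1/n₁ + 1/n₂)) = √(170.3116 × (1/28 + 1/37)) = 3.2689
t = (x̄₁ - x̄₂) / SE = (74.13 - 69.00) / 3.2689 = 5.13 / 3.2689 = 1.569
p-value = 0.1216

Since p-value > α = 0.1, we fail to reject H₀.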